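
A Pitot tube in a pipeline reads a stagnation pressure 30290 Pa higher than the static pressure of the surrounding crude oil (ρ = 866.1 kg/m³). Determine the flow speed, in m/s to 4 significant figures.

v ≈ 8.363 m/s

The dynamic pressure equals the rise in static pressure at the stagnation point: ΔP = ½ρv².
v = √(2ΔP/ρ) = √(2·30290/866.1) = 8.363 m/s.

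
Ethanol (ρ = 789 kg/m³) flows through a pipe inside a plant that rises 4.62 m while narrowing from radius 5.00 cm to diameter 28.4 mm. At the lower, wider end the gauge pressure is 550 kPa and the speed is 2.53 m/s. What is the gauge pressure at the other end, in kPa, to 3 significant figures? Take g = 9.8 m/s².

By continuity, v₂ = v₁·A₁/A₂ = 2.53·(78.5/6.33) = 31.4 m/s.
Energy conservation along the streamline gives P₂ = P₁ − ½ρ(v₂² − v₁²) − ρg(h₂ − h₁).
P₂ = 550000 + ½·789·(2.53² − 31.4²) − 789·9.8·(+4.62) = 550000 + (-386000) − (35700) = 129000 Pa.

P₂ = 129 kPa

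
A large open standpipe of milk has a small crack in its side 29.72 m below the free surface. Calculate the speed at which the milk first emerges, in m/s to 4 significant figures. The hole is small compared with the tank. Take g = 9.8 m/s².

Torricelli's result v = √(2gh) gives v = √(2·9.8·29.72) = 24.14 m/s.

24.14 m/s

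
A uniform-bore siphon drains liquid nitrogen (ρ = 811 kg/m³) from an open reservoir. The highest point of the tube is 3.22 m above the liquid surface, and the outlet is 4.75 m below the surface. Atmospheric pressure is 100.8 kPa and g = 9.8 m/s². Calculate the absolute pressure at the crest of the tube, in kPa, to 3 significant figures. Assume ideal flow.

Bernoulli surface→outlet gives ½v² = g·h_out, so v = √(2·9.8·4.75) = 9.65 m/s.
With constant cross-section the crest speed equals v; applying Bernoulli from the surface up to the crest, P_top = P_atm − ½ρv² − ρg·h_top.
P_top = 100800 − ½·811·9.65² − 811·9.8·3.22 = 37500 Pa.

P_top ≈ 37.5 kPa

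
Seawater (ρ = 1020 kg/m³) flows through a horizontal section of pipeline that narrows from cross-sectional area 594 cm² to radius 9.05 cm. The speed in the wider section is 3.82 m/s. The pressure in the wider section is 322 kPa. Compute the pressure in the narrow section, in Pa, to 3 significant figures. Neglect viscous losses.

P₂ = 290000 Pa

By continuity, v₂ = v₁·A₁/A₂ = 3.82·(594/257) = 8.82 m/s.
Along the horizontal streamline, P + ½ρv² is constant.
P₂ = P₁ − ½ρ(v₂² − v₁²) = 322000 − ½·1020·(8.82² − 3.82²) = 322000 − 32200 = 290000 Pa.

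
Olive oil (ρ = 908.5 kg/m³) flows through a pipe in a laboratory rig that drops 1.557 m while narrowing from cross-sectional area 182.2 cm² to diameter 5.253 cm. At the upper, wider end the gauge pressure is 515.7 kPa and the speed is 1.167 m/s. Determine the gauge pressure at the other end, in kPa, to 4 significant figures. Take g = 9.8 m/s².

Continuity gives A₁v₁ = A₂v₂, so v₂ = (182.2 cm²)/(21.67 cm²) × 1.167 m/s = 9.811 m/s.
Bernoulli: P₁ + ½ρv₁² + ρg h₁ = P₂ + ½ρv₂² + ρg h₂, so P₂ = P₁ + ½ρ(v₁² − v₂²) − ρg(h₂ − h₁).
P₂ = 515700 + ½·908.5·(1.167² − 9.811²) − 908.5·9.8·(−1.557) = 515700 + (-43110) − (-13860) = 486500 Pa.

486.5 kPa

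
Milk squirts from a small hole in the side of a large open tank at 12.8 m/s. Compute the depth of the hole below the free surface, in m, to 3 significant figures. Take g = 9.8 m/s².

For a small hole in a large open tank, ½v² = gh, giving h = v²/(2g).
h = 12.8²/(2·9.8) = 164/19.60 = 8.36 m.

h ≈ 8.36 m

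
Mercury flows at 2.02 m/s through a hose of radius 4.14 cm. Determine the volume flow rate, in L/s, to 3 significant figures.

Q = A·v = 0.00538 m² × 2.02 m/s = 0.0109 m³/s.
Converting: 0.0109 m³/s × 1000 = 10.9 L/s.

Q ≈ 10.9 L/s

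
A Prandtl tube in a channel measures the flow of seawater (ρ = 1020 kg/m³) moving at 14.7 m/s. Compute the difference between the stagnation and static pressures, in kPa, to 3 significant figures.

110 kPa

Bernoulli between the free stream and the stagnation point: ½ρv² = P_stag − P_static.
ΔP = ½·1020·14.7² = 110000 Pa.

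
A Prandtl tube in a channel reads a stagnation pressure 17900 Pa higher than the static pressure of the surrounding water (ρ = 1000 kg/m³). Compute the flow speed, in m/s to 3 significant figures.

v = 5.98 m/s

At the stagnation point the flow is brought to rest, so Bernoulli gives P_stag − P_static = ½ρv².
v = √(2ΔP/ρ) = √(2·17900/1000) = 5.98 m/s.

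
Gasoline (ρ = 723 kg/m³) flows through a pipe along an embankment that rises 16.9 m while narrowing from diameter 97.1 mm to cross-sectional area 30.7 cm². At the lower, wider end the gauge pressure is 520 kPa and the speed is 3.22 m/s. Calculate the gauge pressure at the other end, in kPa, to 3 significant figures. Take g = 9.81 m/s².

Mass conservation (A₁v₁ = A₂v₂) gives v₂ = 3.22 × 74.1/30.7 = 7.77 m/s.
Bernoulli: P₁ + ½ρv₁² + ρg h₁ = P₂ + ½ρv₂² + ρg h₂, so P₂ = P₁ + ½ρ(v₁² − v₂²) − ρg(h₂ − h₁).
P₂ = 520000 + ½·723·(3.22² − 7.77²) − 723·9.81·(+16.9) = 520000 + (-18100) − (120000) = 382000 Pa.

382 kPa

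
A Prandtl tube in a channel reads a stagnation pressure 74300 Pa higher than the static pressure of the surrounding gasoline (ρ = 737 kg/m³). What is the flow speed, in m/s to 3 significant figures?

At the stagnation point the flow is brought to rest, so Bernoulli gives P_stag − P_static = ½ρv².
v = √(2ΔP/ρ) = √(2·74300/737) = 14.2 m/s.

14.2 m/s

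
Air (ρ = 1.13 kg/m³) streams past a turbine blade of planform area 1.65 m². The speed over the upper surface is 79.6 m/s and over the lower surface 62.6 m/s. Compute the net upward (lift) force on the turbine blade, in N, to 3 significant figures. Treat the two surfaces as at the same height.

The faster flow above has the lower pressure; Bernoulli (same height) gives ΔP = ½ρ(v_up² − v_low²).
ΔP = ½·1.13·(79.6² − 62.6²) = 1370 Pa.
Lift = ΔP · A = 1370 × 1.65 = 2250 N.

F = 2250 N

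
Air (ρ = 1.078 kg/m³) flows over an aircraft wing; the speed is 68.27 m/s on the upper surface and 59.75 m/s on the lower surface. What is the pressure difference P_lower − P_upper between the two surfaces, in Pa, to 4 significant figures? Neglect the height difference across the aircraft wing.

ΔP ≈ 587.9 Pa

With negligible Δh, P + ½ρv² is constant, so P_low − P_up = ½ρ(v_up² − v_low²).
ΔP = ½·1.078·(68.27² − 59.75²) = 587.9 Pa.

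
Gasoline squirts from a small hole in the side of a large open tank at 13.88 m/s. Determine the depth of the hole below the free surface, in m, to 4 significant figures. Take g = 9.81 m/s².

For a small hole in a large open tank, ½v² = gh, giving h = v²/(2g).
h = 13.88²/(2·9.81) = 192.7/19.62 = 9.819 m.

h ≈ 9.819 m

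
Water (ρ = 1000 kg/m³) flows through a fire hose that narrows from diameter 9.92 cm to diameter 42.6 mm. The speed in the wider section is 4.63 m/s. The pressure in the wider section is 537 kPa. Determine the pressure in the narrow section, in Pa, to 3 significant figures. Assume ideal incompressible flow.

P₂ ≈ 233000 Pa

Continuity gives A₁v₁ = A₂v₂, so v₂ = (77.3 cm²)/(14.3 cm²) × 4.63 m/s = 25.1 m/s.
With no height change, Bernoulli's equation is P₁ + ½ρv₁² = P₂ + ½ρv₂².
P₂ = P₁ − ½ρ(v₂² − v₁²) = 537000 − ½·1000·(25.1² − 4.63²) = 537000 − 304000 = 233000 Pa.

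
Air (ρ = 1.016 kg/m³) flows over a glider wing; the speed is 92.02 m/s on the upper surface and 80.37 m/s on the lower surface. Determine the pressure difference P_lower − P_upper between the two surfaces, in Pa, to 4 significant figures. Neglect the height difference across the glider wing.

ΔP ≈ 1020 Pa

The pressure is lower where the speed is higher: ΔP = ½ρ(v_up² − v_low²).
ΔP = ½·1.016·(92.02² − 80.37²) = 1020 Pa.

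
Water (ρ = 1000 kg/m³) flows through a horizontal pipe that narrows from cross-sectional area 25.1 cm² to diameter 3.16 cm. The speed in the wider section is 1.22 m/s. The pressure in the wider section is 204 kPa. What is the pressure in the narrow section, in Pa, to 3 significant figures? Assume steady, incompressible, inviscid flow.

P₂ = 197000 Pa

By continuity, v₂ = v₁·A₁/A₂ = 1.22·(25.1/7.84) = 3.90 m/s.
Along the horizontal streamline, P + ½ρv² is constant.
P₂ = P₁ − ½ρ(v₂² − v₁²) = 204000 − ½·1000·(3.90² − 1.22²) = 204000 − 6880 = 197000 Pa.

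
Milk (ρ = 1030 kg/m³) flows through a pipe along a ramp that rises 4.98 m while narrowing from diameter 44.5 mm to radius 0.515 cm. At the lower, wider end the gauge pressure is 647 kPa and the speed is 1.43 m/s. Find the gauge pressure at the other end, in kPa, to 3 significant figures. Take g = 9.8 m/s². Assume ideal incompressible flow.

P₂ ≈ 231 kPa

Mass conservation (A₁v₁ = A₂v₂) gives v₂ = 1.43 × 15.6/0.833 = 26.7 m/s.
Applying Bernoulli between the two ends and solving for P₂: P₂ = P₁ + ½ρ(v₁² − v₂²) − ρgΔh.
P₂ = 647000 + ½·1030·(1.43² − 26.7²) − 1030·9.8·(+4.98) = 647000 + (-366000) − (50300) = 231000 Pa.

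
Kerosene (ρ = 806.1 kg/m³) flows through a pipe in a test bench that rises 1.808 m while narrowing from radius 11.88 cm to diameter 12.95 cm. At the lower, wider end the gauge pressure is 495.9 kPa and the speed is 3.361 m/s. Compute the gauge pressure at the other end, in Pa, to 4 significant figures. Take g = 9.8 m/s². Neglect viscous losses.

P₂ ≈ 434600 Pa

Mass conservation (A₁v₁ = A₂v₂) gives v₂ = 3.361 × 443.4/131.7 = 11.31 m/s.
Energy conservation along the streamline gives P₂ = P₁ − ½ρ(v₂² − v₁²) − ρg(h₂ − h₁).
P₂ = 495900 + ½·806.1·(3.361² − 11.31²) − 806.1·9.8·(+1.808) = 495900 + (-47040) − (14280) = 434600 Pa.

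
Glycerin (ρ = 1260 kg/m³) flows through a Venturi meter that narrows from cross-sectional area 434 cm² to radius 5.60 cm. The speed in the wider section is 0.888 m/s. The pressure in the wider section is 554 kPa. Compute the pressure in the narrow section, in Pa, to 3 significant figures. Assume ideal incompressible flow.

P₂ ≈ 545000 Pa

Continuity gives A₁v₁ = A₂v₂, so v₂ = (434 cm²)/(98.5 cm²) × 0.888 m/s = 3.91 m/s.
With no height change, Bernoulli's equation is P₁ + ½ρv₁² = P₂ + ½ρv₂².
P₂ = P₁ − ½ρ(v₂² − v₁²) = 554000 − ½·1260·(3.91² − 0.888²) = 554000 − 9140 = 545000 Pa.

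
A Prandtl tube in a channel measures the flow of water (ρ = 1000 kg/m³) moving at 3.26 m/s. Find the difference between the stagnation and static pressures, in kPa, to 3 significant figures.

The dynamic pressure equals the rise in static pressure at the stagnation point: ΔP = ½ρv².
ΔP = ½·1000·3.26² = 5310 Pa.

ΔP = 5.31 kPa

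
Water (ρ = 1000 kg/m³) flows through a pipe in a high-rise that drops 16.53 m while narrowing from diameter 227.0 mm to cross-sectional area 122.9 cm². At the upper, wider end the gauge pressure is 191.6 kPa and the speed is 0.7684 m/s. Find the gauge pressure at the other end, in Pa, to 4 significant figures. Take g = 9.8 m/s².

P₂ ≈ 350700 Pa

By continuity, v₂ = v₁·A₁/A₂ = 0.7684·(404.7/122.9) = 2.530 m/s.
Bernoulli: P₁ + ½ρv₁² + ρg h₁ = P₂ + ½ρv₂² + ρg h₂, so P₂ = P₁ + ½ρ(v₁² − v₂²) − ρg(h₂ − h₁).
P₂ = 191600 + ½·1000·(0.7684² − 2.530²) − 1000·9.8·(−16.53) = 191600 + (-2906) − (-162000) = 350700 Pa.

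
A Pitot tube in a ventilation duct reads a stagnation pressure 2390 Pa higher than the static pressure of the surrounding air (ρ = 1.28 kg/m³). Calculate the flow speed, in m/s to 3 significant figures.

61.1 m/s

At the stagnation point the flow is brought to rest, so Bernoulli gives P_stag − P_static = ½ρv².
v = √(2ΔP/ρ) = √(2·2390/1.28) = 61.1 m/s.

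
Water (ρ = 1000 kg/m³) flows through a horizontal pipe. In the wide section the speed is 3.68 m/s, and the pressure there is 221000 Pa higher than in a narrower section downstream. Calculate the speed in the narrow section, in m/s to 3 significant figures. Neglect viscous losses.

v₂ ≈ 21.3 m/s

Horizontal Bernoulli: P₁ + ½ρv₁² = P₂ + ½ρv₂², so v₂² = v₁² + 2(P₁ − P₂)/ρ.
v₂ = √(3.68² + 2·221000/1000) = √(13.5 + 442) = 21.3 m/s.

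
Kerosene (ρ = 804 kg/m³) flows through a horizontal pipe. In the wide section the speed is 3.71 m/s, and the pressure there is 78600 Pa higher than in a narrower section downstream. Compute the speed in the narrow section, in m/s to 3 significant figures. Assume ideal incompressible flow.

Horizontal Bernoulli: P₁ + ½ρv₁² = P₂ + ½ρv₂², so v₂² = v₁² + 2(P₁ − P₂)/ρ.
v₂ = √(3.71² + 2·78600/804) = √(13.8 + 196) = 14.5 m/s.

v₂ ≈ 14.5 m/s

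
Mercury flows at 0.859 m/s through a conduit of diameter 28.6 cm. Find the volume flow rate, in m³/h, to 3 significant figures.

Q = A·v = 0.0642 m² × 0.859 m/s = 0.0552 m³/s.
Converting: 0.0552 m³/s × 3600 = 199 m³/h.

Q = 199 m³/h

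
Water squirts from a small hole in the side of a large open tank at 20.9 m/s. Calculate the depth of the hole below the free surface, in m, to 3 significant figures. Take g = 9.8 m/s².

For a small hole in a large open tank, ½v² = gh, giving h = v²/(2g).
h = 20.9²/(2·9.8) = 437/19.60 = 22.3 m.

h = 22.3 m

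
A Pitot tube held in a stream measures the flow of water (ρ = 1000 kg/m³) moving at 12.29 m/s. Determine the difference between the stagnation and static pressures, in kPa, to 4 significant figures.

75.52 kPa

Bernoulli between the free stream and the stagnation point: ½ρv² = P_stag − P_static.
ΔP = ½·1000·12.29² = 75520 Pa.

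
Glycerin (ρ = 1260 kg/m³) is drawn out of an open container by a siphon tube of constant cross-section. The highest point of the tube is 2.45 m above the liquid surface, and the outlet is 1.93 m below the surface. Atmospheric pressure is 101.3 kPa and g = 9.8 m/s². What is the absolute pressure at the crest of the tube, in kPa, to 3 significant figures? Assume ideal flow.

The outlet speed comes from Torricelli: v = √(2g·1.93) = 6.15 m/s.
Continuity keeps v the same throughout the tube; from surface to crest, P_atm + 0 = P_top + ½ρv² + ρg·h_top.
P_top = 101300 − ½·1260·6.15² − 1260·9.8·2.45 = 47200 Pa.

P_top = 47.2 kPa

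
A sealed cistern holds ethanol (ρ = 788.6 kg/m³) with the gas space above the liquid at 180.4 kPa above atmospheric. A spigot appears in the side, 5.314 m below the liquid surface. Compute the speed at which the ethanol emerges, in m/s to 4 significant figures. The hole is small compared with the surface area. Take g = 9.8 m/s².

v = 23.70 m/s

Take point 1 at the surface (v₁ ≈ 0) and point 2 at the hole (at atmospheric pressure). Bernoulli: P₁ + ρg h = P_atm + ½ρv₂².
With P₁ − P_atm = 180400 Pa, v₂ = √(2gh + 2ΔP/ρ) = √(2·9.8·5.314 + 2·180400/788.6) = 23.70 m/s.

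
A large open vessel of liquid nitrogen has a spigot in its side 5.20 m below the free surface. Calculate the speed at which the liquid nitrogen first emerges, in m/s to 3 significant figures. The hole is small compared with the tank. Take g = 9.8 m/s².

v ≈ 10.1 m/s

With the surface at rest and both surface and jet at atmospheric pressure, Bernoulli gives ρg h = ½ρv², so v = √(2gh) = √(2·9.8·5.20) = 10.1 m/s.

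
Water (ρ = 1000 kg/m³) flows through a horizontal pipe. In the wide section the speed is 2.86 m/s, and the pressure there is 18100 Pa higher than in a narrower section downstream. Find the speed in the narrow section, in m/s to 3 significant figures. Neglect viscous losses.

With h₁ = h₂, rearranging Bernoulli gives v₂ = √(v₁² + 2ΔP/ρ).
v₂ = √(2.86² + 2·18100/1000) = √(8.18 + 36.2) = 6.66 m/s.

6.66 m/s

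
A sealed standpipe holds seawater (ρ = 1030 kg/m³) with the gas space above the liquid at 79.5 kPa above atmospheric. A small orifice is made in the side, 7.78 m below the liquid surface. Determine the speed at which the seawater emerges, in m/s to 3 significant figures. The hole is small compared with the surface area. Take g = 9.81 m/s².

Take point 1 at the surface (v₁ ≈ 0) and point 2 at the hole (at atmospheric pressure). Bernoulli: P₁ + ρg h = P_atm + ½ρv₂².
With P₁ − P_atm = 79500 Pa, v₂ = √(2gh + 2ΔP/ρ) = √(2·9.81·7.78 + 2·79500/1030) = 17.5 m/s.

v = 17.5 m/s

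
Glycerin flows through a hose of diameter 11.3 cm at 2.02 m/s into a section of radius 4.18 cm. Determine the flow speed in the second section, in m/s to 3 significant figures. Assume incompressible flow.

3.69 m/s

Mass conservation (A₁v₁ = A₂v₂) gives v₂ = 2.02 × 100/54.9 = 3.69 m/s.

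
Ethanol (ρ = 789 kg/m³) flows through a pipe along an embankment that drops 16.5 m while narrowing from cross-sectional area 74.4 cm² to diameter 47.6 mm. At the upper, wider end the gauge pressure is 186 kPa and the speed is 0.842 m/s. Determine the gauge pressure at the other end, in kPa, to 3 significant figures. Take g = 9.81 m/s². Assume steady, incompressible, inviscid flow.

309 kPa

Continuity gives A₁v₁ = A₂v₂, so v₂ = (74.4 cm²)/(17.8 cm²) × 0.842 m/s = 3.52 m/s.
Bernoulli: P₁ + ½ρv₁² + ρg h₁ = P₂ + ½ρv₂² + ρg h₂, so P₂ = P₁ + ½ρ(v₁² − v₂²) − ρg(h₂ − h₁).
P₂ = 186000 + ½·789·(0.842² − 3.52²) − 789·9.81·(−16.5) = 186000 + (-4610) − (-128000) = 309000 Pa.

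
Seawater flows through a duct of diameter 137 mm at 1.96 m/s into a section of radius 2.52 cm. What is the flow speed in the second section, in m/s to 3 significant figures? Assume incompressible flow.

v₂ = 14.5 m/s

Mass conservation (A₁v₁ = A₂v₂) gives v₂ = 1.96 × 147/20.0 = 14.5 m/s.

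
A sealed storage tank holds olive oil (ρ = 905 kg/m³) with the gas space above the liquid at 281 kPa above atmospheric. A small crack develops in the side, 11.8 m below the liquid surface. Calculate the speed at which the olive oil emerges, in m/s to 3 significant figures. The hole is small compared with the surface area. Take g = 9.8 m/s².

Take point 1 at the surface (v₁ ≈ 0) and point 2 at the hole (at atmospheric pressure). Bernoulli: P₁ + ρg h = P_atm + ½ρv₂².
With P₁ − P_atm = 281000 Pa, v₂ = √(2gh + 2ΔP/ρ) = √(2·9.8·11.8 + 2·281000/905) = 29.2 m/s.

v ≈ 29.2 m/s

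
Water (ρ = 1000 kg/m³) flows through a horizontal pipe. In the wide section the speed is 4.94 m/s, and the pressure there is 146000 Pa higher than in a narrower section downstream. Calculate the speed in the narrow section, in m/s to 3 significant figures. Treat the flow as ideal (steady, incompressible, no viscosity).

v₂ ≈ 17.8 m/s

Along the level pipe P + ½ρv² is conserved, hence v₂² = v₁² + 2(P₁ − P₂)/ρ.
v₂ = √(4.94² + 2·146000/1000) = √(24.4 + 292) = 17.8 m/s.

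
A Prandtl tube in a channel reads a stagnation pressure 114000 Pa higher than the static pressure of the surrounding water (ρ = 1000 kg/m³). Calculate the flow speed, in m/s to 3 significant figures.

v ≈ 15.1 m/s

Bernoulli between the free stream and the stagnation point: ½ρv² = P_stag − P_static.
v = √(2ΔP/ρ) = √(2·114000/1000) = 15.1 m/s.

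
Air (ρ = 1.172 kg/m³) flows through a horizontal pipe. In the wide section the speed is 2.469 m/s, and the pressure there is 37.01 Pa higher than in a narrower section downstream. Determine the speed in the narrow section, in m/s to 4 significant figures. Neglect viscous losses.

Along the level pipe P + ½ρv² is conserved, hence v₂² = v₁² + 2(P₁ − P₂)/ρ.
v₂ = √(2.469² + 2·37.01/1.172) = √(6.096 + 63.16) = 8.322 m/s.

8.322 m/s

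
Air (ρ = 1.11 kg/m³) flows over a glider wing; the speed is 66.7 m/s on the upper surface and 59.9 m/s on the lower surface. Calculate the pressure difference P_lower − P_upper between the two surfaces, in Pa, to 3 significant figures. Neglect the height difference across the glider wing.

ΔP = 478 Pa

With negligible Δh, P + ½ρv² is constant, so P_low − P_up = ½ρ(v_up² − v_low²).
ΔP = ½·1.11·(66.7² − 59.9²) = 478 Pa.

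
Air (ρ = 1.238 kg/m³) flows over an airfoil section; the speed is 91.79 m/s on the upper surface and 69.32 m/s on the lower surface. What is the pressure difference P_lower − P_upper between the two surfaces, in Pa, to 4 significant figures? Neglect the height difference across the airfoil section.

ΔP = 2241 Pa

With negligible Δh, P + ½ρv² is constant, so P_low − P_up = ½ρ(v_up² − v_low²).
ΔP = ½·1.238·(91.79² − 69.32²) = 2241 Pa.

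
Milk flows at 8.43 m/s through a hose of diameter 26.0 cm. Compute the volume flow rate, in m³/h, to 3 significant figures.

Q ≈ 1610 m³/h

Q = A·v = 0.0531 m² × 8.43 m/s = 0.448 m³/s.
Converting: 0.448 m³/s × 3600 = 1610 m³/h.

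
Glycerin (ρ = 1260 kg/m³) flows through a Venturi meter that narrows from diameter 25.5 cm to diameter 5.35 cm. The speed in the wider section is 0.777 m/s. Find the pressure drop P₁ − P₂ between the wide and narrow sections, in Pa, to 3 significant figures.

ΔP = 196000 Pa

By continuity, v₂ = v₁·A₁/A₂ = 0.777·(511/22.5) = 17.7 m/s.
The pipe is horizontal, so Bernoulli reduces to P₁ + ½ρv₁² = P₂ + ½ρv₂².
P₁ − P₂ = ½·1260·(17.7² − 0.777²) = ½·1260·311 = 196000 Pa.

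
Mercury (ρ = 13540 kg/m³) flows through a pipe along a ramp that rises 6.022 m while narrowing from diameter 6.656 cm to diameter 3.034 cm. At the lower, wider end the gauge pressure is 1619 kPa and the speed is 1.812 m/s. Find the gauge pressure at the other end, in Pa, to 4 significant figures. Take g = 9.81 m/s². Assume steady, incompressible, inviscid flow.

Mass conservation (A₁v₁ = A₂v₂) gives v₂ = 1.812 × 34.79/7.230 = 8.721 m/s.
Energy conservation along the streamline gives P₂ = P₁ − ½ρ(v₂² − v₁²) − ρg(h₂ − h₁).
P₂ = 1619000 + ½·13540·(1.812² − 8.721²) − 13540·9.81·(+6.022) = 1619000 + (-492600) − (799900) = 326500 Pa.

326500 Pa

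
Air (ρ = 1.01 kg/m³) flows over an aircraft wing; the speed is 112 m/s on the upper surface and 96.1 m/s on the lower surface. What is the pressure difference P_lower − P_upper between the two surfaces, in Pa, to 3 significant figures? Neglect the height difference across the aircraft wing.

ΔP ≈ 1670 Pa

The pressure is lower where the speed is higher: ΔP = ½ρ(v_up² − v_low²).
ΔP = ½·1.01·(112² − 96.1²) = 1670 Pa.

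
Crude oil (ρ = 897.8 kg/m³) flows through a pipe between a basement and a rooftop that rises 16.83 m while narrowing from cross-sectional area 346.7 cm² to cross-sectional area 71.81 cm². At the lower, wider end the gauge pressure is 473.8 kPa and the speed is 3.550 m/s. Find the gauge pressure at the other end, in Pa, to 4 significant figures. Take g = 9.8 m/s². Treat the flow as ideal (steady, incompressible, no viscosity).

P₂ ≈ 199500 Pa

The volume flow rate is constant, so v₂ = (A₁/A₂)v₁ = (346.7/71.81)·3.550 = 17.14 m/s.
Bernoulli: P₁ + ½ρv₁² + ρg h₁ = P₂ + ½ρv₂² + ρg h₂, so P₂ = P₁ + ½ρ(v₁² − v₂²) − ρg(h₂ − h₁).
P₂ = 473800 + ½·897.8·(3.550² − 17.14²) − 897.8·9.8·(+16.83) = 473800 + (-126200) − (148100) = 199500 Pa.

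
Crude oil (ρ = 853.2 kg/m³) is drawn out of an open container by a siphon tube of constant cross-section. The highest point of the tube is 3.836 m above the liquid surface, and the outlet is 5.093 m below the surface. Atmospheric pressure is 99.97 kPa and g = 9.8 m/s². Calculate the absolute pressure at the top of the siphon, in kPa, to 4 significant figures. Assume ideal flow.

Bernoulli surface→outlet gives ½v² = g·h_out, so v = √(2·9.8·5.093) = 9.991 m/s.
The bore is uniform, so the speed at the crest is the same v. Bernoulli surface→crest: P_atm = P_top + ½ρv² + ρg·h_top.
P_top = 99970 − ½·853.2·9.991² − 853.2·9.8·3.836 = 25310 Pa.

P_top ≈ 25.31 kPa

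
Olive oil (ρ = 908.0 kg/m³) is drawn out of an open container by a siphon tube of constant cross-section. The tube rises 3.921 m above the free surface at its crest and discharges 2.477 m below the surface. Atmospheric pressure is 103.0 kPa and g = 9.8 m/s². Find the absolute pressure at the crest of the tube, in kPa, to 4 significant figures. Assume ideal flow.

Bernoulli surface→outlet gives ½v² = g·h_out, so v = √(2·9.8·2.477) = 6.968 m/s.
With constant cross-section the crest speed equals v; applying Bernoulli from the surface up to the crest, P_top = P_atm − ½ρv² − ρg·h_top.
P_top = 103000 − ½·908.0·6.968² − 908.0·9.8·3.921 = 46070 Pa.

P_top ≈ 46.07 kPa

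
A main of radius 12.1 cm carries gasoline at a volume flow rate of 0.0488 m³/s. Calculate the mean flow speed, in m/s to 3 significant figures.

Q = 0.0488 m³/s = 0.0488 m³/s.
v = Q/A = 0.0488 / 0.0460 = 1.06 m/s.

v ≈ 1.06 m/s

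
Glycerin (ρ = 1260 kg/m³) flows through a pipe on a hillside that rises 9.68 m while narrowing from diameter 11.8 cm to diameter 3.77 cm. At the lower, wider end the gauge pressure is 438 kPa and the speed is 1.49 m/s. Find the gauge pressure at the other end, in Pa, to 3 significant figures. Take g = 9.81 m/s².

The volume flow rate is constant, so v₂ = (A₁/A₂)v₁ = (109/11.2)·1.49 = 14.6 m/s.
Energy conservation along the streamline gives P₂ = P₁ − ½ρ(v₂² − v₁²) − ρg(h₂ − h₁).
P₂ = 438000 + ½·1260·(1.49² − 14.6²) − 1260·9.81·(+9.68) = 438000 + (-133000) − (120000) = 186000 Pa.

186000 Pa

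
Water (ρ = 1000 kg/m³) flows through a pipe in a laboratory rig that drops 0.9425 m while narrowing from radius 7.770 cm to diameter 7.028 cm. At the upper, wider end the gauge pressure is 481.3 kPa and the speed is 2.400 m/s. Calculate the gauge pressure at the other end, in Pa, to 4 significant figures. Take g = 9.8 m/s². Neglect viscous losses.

424600 Pa

Continuity gives A₁v₁ = A₂v₂, so v₂ = (189.7 cm²)/(38.79 cm²) × 2.400 m/s = 11.73 m/s.
Applying Bernoulli between the two ends and solving for P₂: P₂ = P₁ + ½ρ(v₁² − v₂²) − ρgΔh.
P₂ = 481300 + ½·1000·(2.400² − 11.73²) − 1000·9.8·(−0.9425) = 481300 + (-65960) − (-9236) = 424600 Pa.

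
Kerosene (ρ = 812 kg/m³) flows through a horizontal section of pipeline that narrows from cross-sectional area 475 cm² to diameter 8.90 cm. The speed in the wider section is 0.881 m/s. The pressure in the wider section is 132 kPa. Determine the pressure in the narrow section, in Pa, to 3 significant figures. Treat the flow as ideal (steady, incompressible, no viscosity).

114000 Pa

Continuity gives A₁v₁ = A₂v₂, so v₂ = (475 cm²)/(62.2 cm²) × 0.881 m/s = 6.73 m/s.
With no height change, Bernoulli's equation is P₁ + ½ρv₁² = P₂ + ½ρv₂².
P₂ = P₁ − ½ρ(v₂² − v₁²) = 132000 − ½·812·(6.73² − 0.881²) = 132000 − 18100 = 114000 Pa.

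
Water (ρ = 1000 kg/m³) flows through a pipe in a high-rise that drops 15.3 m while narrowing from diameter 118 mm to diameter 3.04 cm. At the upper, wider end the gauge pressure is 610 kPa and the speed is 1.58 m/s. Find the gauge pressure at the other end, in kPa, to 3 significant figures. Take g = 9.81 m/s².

Mass conservation (A₁v₁ = A₂v₂) gives v₂ = 1.58 × 109/7.26 = 23.8 m/s.
Bernoulli: P₁ + ½ρv₁² + ρg h₁ = P₂ + ½ρv₂² + ρg h₂, so P₂ = P₁ + ½ρ(v₁² − v₂²) − ρg(h₂ − h₁).
P₂ = 610000 + ½·1000·(1.58² − 23.8²) − 1000·9.81·(−15.3) = 610000 + (-282000) − (-150000) = 478000 Pa.

P₂ ≈ 478 kPa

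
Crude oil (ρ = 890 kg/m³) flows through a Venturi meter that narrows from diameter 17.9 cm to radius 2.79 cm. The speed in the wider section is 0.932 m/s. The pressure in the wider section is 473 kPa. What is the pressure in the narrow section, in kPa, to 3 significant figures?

Mass conservation (A₁v₁ = A₂v₂) gives v₂ = 0.932 × 252/24.5 = 9.59 m/s.
With no height change, Bernoulli's equation is P₁ + ½ρv₁² = P₂ + ½ρv₂².
P₂ = P₁ − ½ρ(v₂² − v₁²) = 473000 − ½·890·(9.59² − 0.932²) = 473000 − 40500 = 432000 Pa.

P₂ = 432 kPa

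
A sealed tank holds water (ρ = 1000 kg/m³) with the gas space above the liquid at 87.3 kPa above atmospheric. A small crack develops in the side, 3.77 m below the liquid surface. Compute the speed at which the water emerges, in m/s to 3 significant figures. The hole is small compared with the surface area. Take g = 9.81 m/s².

15.8 m/s

Take point 1 at the surface (v₁ ≈ 0) and point 2 at the hole (at atmospheric pressure). Bernoulli: P₁ + ρg h = P_atm + ½ρv₂².
With P₁ − P_atm = 87300 Pa, v₂ = √(2gh + 2ΔP/ρ) = √(2·9.81·3.77 + 2·87300/1000) = 15.8 m/s.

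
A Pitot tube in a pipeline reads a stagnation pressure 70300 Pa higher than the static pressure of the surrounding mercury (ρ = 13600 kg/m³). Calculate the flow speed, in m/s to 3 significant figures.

The dynamic pressure equals the rise in static pressure at the stagnation point: ΔP = ½ρv².
v = √(2ΔP/ρ) = √(2·70300/13600) = 3.22 m/s.

v ≈ 3.22 m/s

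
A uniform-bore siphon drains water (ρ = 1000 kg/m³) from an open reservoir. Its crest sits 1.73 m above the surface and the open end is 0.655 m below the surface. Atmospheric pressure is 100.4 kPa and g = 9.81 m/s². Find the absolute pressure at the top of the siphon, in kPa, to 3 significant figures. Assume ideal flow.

Bernoulli surface→outlet gives ½v² = g·h_out, so v = √(2·9.81·0.655) = 3.58 m/s.
Continuity keeps v the same throughout the tube; from surface to crest, P_atm + 0 = P_top + ½ρv² + ρg·h_top.
P_top = 100400 − ½·1000·3.58² − 1000·9.81·1.73 = 77000 Pa.

77.0 kPa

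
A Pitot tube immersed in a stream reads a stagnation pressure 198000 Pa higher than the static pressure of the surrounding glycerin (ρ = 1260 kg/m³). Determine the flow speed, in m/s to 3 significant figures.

Bernoulli between the free stream and the stagnation point: ½ρv² = P_stag − P_static.
v = √(2ΔP/ρ) = √(2·198000/1260) = 17.7 m/s.

v ≈ 17.7 m/s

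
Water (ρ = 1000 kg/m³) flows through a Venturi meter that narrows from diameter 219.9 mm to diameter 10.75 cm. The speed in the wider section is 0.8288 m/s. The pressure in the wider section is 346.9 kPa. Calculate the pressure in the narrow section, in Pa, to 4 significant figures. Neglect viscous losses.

The volume flow rate is constant, so v₂ = (A₁/A₂)v₁ = (379.8/90.76)·0.8288 = 3.468 m/s.
The pipe is horizontal, so Bernoulli reduces to P₁ + ½ρv₁² = P₂ + ½ρv₂².
P₂ = P₁ − ½ρ(v₂² − v₁²) = 346900 − ½·1000·(3.468² − 0.8288²) = 346900 − 5670 = 341200 Pa.

341200 Pa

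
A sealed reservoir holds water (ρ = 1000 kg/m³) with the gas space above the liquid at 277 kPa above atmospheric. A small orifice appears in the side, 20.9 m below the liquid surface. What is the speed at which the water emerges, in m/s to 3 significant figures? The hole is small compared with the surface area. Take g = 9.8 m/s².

v = 31.0 m/s

Take point 1 at the surface (v₁ ≈ 0) and point 2 at the hole (at atmospheric pressure). Bernoulli: P₁ + ρg h = P_atm + ½ρv₂².
With P₁ − P_atm = 277000 Pa, v₂ = √(2gh + 2ΔP/ρ) = √(2·9.8·20.9 + 2·277000/1000) = 31.0 m/s.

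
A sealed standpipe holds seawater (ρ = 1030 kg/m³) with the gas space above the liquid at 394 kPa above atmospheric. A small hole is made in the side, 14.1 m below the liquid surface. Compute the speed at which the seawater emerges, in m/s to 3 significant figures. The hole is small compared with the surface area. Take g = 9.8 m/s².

Take point 1 at the surface (v₁ ≈ 0) and point 2 at the hole (at atmospheric pressure). Bernoulli: P₁ + ρg h = P_atm + ½ρv₂².
With P₁ − P_atm = 394000 Pa, v₂ = √(2gh + 2ΔP/ρ) = √(2·9.8·14.1 + 2·394000/1030) = 32.3 m/s.

32.3 m/s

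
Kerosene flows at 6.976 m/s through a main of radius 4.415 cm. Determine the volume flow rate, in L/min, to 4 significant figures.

Q = A·v = 0.006124 m² × 6.976 m/s = 0.04272 m³/s.
Converting: 0.04272 m³/s × 60000 = 2563 L/min.

Q ≈ 2563 L/min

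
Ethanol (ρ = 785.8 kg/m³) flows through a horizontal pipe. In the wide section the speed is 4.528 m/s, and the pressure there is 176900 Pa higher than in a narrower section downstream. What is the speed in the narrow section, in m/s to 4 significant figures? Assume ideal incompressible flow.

21.70 m/s

Along the level pipe P + ½ρv² is conserved, hence v₂² = v₁² + 2(P₁ − P₂)/ρ.
v₂ = √(4.528² + 2·176900/785.8) = √(20.50 + 450.2) = 21.70 m/s.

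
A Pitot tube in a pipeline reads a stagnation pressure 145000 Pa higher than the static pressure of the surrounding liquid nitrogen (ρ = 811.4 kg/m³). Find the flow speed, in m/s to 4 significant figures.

Bernoulli between the free stream and the stagnation point: ½ρv² = P_stag − P_static.
v = √(2ΔP/ρ) = √(2·145000/811.4) = 18.91 m/s.

18.91 m/s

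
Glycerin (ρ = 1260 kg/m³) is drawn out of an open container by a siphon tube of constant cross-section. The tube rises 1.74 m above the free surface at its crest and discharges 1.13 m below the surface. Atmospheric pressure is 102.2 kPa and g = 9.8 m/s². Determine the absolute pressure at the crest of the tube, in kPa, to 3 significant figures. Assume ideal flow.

Bernoulli surface→outlet gives ½v² = g·h_out, so v = √(2·9.8·1.13) = 4.71 m/s.
Continuity keeps v the same throughout the tube; from surface to crest, P_atm + 0 = P_top + ½ρv² + ρg·h_top.
P_top = 102200 − ½·1260·4.71² − 1260·9.8·1.74 = 66800 Pa.

P_top = 66.8 kPa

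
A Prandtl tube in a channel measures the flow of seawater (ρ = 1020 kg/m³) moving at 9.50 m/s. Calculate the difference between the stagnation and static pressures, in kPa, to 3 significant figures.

At the stagnation point the flow is brought to rest, so Bernoulli gives P_stag − P_static = ½ρv².
ΔP = ½·1020·9.50² = 46000 Pa.

ΔP ≈ 46.0 kPa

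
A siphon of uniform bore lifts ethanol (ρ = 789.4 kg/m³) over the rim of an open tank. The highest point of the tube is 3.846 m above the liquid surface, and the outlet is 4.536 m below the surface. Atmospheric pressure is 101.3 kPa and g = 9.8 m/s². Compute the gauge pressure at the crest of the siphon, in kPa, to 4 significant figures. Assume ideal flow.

-64.84 kPa

The outlet speed comes from Torricelli: v = √(2g·4.536) = 9.429 m/s.
With constant cross-section the crest speed equals v; applying Bernoulli from the surface up to the crest, P_top = P_atm − ½ρv² − ρg·h_top.
P_top = 101300 − ½·789.4·9.429² − 789.4·9.8·3.846 = 36460 Pa. So P_gauge = P_top − P_atm = -64840 Pa.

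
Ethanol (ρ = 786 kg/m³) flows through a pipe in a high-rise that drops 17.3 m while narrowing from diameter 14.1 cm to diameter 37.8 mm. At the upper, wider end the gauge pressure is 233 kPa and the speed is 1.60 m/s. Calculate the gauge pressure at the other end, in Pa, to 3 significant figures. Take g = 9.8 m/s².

172000 Pa

The volume flow rate is constant, so v₂ = (A₁/A₂)v₁ = (156/11.2)·1.60 = 22.3 m/s.
Energy conservation along the streamline gives P₂ = P₁ − ½ρ(v₂² − v₁²) − ρg(h₂ − h₁).
P₂ = 233000 + ½·786·(1.60² − 22.3²) − 786·9.8·(−17.3) = 233000 + (-194000) − (-133000) = 172000 Pa.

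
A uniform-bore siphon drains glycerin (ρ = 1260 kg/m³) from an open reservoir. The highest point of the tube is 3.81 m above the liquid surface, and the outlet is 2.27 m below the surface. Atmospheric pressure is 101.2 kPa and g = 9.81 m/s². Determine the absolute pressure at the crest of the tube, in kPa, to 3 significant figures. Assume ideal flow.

The outlet speed comes from Torricelli: v = √(2g·2.27) = 6.67 m/s.
The bore is uniform, so the speed at the crest is the same v. Bernoulli surface→crest: P_atm = P_top + ½ρv² + ρg·h_top.
P_top = 101200 − ½·1260·6.67² − 1260·9.81·3.81 = 26000 Pa.

P_top = 26.0 kPa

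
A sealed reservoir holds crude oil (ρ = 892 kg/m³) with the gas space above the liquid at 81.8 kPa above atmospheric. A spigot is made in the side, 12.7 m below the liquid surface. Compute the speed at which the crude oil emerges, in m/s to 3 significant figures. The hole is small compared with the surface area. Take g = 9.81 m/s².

v ≈ 20.8 m/s

Take point 1 at the surface (v₁ ≈ 0) and point 2 at the hole (at atmospheric pressure). Bernoulli: P₁ + ρg h = P_atm + ½ρv₂².
With P₁ − P_atm = 81800 Pa, v₂ = √(2gh + 2ΔP/ρ) = √(2·9.81·12.7 + 2·81800/892) = 20.8 m/s.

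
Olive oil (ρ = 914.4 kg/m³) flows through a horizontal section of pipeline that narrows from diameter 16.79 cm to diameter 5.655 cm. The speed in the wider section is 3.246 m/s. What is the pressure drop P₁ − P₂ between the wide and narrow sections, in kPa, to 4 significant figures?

ΔP = 369.5 kPa

Mass conservation (A₁v₁ = A₂v₂) gives v₂ = 3.246 × 221.4/25.12 = 28.61 m/s.
The pipe is horizontal, so Bernoulli reduces to P₁ + ½ρv₁² = P₂ + ½ρv₂².
P₁ − P₂ = ½·914.4·(28.61² − 3.246²) = ½·914.4·808.2 = 369500 Pa.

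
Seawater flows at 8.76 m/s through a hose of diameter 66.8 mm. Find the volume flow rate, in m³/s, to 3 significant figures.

Q = A·v = 0.00350 m² × 8.76 m/s = 0.0307 m³/s.

Q = 0.0307 m³/s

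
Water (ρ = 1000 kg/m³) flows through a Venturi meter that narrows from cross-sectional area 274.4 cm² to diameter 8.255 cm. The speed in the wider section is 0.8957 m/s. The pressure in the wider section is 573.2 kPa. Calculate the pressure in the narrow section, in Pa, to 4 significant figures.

Continuity gives A₁v₁ = A₂v₂, so v₂ = (274.4 cm²)/(53.52 cm²) × 0.8957 m/s = 4.592 m/s.
Bernoulli (h₁ = h₂): P₁ − P₂ = ½ρ(v₂² − v₁²).
P₂ = P₁ − ½ρ(v₂² − v₁²) = 573200 − ½·1000·(4.592² − 0.8957²) = 573200 − 10140 = 563100 Pa.

563100 Pa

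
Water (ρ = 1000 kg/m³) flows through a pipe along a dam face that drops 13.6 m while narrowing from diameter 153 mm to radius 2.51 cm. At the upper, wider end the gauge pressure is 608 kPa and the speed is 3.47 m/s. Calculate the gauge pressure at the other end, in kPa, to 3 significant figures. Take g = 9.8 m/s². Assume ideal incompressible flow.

P₂ ≈ 228 kPa

Continuity gives A₁v₁ = A₂v₂, so v₂ = (184 cm²)/(19.8 cm²) × 3.47 m/s = 32.2 m/s.
Bernoulli: P₁ + ½ρv₁² + ρg h₁ = P₂ + ½ρv₂² + ρg h₂, so P₂ = P₁ + ½ρ(v₁² − v₂²) − ρg(h₂ − h₁).
P₂ = 608000 + ½·1000·(3.47² − 32.2²) − 1000·9.8·(−13.6) = 608000 + (-513000) − (-133000) = 228000 Pa.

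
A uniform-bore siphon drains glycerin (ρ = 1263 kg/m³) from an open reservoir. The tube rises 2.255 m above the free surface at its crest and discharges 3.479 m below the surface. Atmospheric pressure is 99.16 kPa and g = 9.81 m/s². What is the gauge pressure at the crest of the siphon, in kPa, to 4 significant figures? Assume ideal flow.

From the surface to the outlet (both open to atmosphere, surface at rest): v = √(2g·h_out) = √(2·9.81·3.479) = 8.262 m/s.
With constant cross-section the crest speed equals v; applying Bernoulli from the surface up to the crest, P_top = P_atm − ½ρv² − ρg·h_top.
P_top = 99160 − ½·1263·8.262² − 1263·9.81·2.255 = 28120 Pa. So P_gauge = P_top − P_atm = -71040 Pa.

P_gauge = -71.04 kPa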